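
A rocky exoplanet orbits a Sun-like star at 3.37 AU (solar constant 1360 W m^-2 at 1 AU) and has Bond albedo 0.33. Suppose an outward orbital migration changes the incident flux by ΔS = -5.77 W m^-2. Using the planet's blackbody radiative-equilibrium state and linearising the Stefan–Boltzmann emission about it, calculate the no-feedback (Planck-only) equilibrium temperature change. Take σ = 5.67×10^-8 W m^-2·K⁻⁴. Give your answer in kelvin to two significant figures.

-1.7 kelvin

Irradiance scales as 1/d², so S = 1360 W m^-2 × (1/3.37)² = 119.8 W m^-2.
Unperturbed T_e = [119.8·(1−0.33)/(4σ)]^¼ = 137.1 K.
TOA radiative forcing: ΔF = (1−α)ΔS/4 = 0.67·(-5.77)/4 = -0.9665 W m^-2.
The Planck feedback parameter is 4σT_e³ = 0.5850 W m^-2/K.
So ΔT₀ = -0.9665/0.5850 = -1.65 K.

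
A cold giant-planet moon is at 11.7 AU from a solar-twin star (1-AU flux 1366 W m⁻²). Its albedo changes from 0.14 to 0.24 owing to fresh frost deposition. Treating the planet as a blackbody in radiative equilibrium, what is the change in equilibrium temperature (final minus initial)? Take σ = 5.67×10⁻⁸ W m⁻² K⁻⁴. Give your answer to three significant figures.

Flux at the orbit: S = 1366/(11.7)² = 9.979 W m⁻².
Initial: T₁ = [S(1−0.14)/(4σ)]^(1/4) = 78.43 K.
Final:   T₂ = [S(1−0.24)/(4σ)]^(1/4) = 76.04 K.
Change: 76.04 − 78.43 = -2.387 K.

-2.39 kelvin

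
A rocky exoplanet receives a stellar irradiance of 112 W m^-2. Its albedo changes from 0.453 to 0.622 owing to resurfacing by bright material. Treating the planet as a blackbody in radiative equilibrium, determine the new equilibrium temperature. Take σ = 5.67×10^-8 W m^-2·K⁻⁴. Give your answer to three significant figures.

With the new albedo, S(1−α₂)/4 = 10.58 W m^-2, so T₂ = 116.9 K.

117 K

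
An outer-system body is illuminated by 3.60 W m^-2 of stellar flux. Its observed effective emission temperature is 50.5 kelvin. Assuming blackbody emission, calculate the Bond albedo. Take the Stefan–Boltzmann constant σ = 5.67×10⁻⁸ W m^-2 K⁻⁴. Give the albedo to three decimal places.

0.590

Energy balance: S(1−α)/4 = σT⁴, so 1−α = 4σT⁴/S.
4σT⁴ = 4·5.67×10⁻⁸·(50.5)⁴ = 1.475 W m^-2.
1−α = 1.475/3.600 = 0.4097, so α = 0.5903.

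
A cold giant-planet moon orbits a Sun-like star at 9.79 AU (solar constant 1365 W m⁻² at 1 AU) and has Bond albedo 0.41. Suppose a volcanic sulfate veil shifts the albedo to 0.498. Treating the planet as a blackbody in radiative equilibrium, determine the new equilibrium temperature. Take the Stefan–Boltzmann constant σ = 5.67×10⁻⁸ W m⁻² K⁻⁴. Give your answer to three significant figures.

74.9 K

Flux at the orbit: S = 1365/(9.79)² = 14.24 W m⁻².
New equilibrium: T₂ = [(1−0.498)·14.24/(4σ)]^(1/4) = 74.93 K.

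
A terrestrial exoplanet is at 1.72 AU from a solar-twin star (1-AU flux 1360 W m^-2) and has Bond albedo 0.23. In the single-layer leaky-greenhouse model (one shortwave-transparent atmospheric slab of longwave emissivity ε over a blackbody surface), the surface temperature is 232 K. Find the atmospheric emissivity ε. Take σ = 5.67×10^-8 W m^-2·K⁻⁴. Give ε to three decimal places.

0.923

By the inverse-square law, S = 1360/1.72² = 459.7 W m^-2.
First, T_e = [459.7·(1−0.23)/(4σ)]^(1/4) = 198.8 K.
Inverting T_s⁴ = 2T_e⁴/(2−ε): (T_e/T_s)⁴ = 0.5387, so ε = 2(1 − 0.5387) = 0.9225.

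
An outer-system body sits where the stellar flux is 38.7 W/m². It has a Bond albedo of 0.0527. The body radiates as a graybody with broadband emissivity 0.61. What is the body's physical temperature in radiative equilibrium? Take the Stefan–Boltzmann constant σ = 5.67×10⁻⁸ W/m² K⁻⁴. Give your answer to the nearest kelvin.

128 kelvin

The planet absorbs (1−α)S over its disc πR² and re-emits over 4πR², so the mean absorbed flux is (1−0.0527)·38.70/4 = 9.165 W/m².
Radiative balance εσT⁴ = 9.165 gives T = [9.165/(0.61·σ)]^(1/4) = 127.6 K.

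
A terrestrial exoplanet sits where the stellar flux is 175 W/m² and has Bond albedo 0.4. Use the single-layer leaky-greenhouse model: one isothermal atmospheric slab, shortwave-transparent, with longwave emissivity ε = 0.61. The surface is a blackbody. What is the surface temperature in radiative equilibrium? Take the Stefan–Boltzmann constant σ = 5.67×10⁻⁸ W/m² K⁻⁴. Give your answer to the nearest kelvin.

The planet radiates to space at T_e = [S(1−α)/(4σ)]^(1/4) = 146.7 K.
The surface balance (absorbed SW + ε·downward IR = σT_s⁴) with T_a⁴ = T_s⁴/2 reduces to T_s = T_e·[2/(2−ε)]^¼ = 160.7 K.

161 kelvin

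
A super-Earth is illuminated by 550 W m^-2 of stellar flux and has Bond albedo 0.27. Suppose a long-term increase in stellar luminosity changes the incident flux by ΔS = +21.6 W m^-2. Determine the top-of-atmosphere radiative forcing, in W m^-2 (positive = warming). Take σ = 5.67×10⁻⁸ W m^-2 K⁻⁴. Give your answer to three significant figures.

3.94 W m^-2

TOA radiative forcing: ΔF = (1−α)ΔS/4 = 0.73·(+21.6)/4 = 3.942 W m^-2.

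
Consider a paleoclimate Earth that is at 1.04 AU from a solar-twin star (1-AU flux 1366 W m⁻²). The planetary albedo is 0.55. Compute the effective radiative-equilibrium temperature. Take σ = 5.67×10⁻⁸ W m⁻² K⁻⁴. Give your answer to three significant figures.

224 kelvin

Flux at the orbit: S = 1366/(1.04)² = 1263 W m⁻².
The planet absorbs (1−α)S over its disc πR² and re-emits over 4πR², so the mean absorbed flux is (1−0.55)·1263/4 = 142.1 W m⁻².
Balancing against σT⁴: T = (142.1/5.67×10⁻⁸)^(1/4) = 223.7 K.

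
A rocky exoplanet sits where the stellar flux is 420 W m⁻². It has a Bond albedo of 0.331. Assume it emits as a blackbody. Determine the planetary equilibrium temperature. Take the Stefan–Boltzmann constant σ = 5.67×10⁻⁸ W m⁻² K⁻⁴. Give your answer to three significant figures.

188 K

The planet absorbs (1−α)S over its disc πR² and re-emits over 4πR², so the mean absorbed flux is (1−0.331)·420.0/4 = 70.25 W m⁻².
Balancing against σT⁴: T = (70.25/5.67×10⁻⁸)^(1/4) = 187.6 K.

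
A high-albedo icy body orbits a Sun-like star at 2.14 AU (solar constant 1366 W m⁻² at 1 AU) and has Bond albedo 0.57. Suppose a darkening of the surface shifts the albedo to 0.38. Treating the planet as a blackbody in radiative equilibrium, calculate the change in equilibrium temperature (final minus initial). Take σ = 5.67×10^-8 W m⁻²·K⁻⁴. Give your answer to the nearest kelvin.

15 kelvin

Irradiance scales as 1/d², so S = 1366 W m⁻² × (1/2.14)² = 298.3 W m⁻².
With α = 0.57, T₁ = 154.2 K.
After:  T₂ = [298.3·0.62/(4σ)]^(1/4) = 169.0 K.
ΔT = T₂ − T₁ = 14.77 K.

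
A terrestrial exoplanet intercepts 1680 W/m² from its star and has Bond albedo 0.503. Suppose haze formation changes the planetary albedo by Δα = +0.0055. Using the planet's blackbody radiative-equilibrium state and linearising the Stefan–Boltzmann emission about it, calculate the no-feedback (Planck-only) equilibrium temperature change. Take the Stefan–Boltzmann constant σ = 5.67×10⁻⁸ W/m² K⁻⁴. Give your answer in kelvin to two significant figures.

The baseline emission temperature is T_e = 246.3 K.
TOA radiative forcing: ΔF = −S·Δα/4 = −1680·(+0.0055)/4 = -2.310 W/m².
Linearising σT⁴ gives d(σT⁴)/dT = 4σT_e³ = 3.390 W/m² per K.
Hence the no-feedback warming is ΔF/(4σT_e³) = -0.681 K.

-0.68 K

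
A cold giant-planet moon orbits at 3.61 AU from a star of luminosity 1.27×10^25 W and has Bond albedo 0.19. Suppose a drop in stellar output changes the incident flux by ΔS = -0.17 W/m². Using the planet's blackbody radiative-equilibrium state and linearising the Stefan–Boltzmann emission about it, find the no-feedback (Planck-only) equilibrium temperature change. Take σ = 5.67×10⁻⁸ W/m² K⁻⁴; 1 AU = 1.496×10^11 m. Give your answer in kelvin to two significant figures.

-0.73 K

d = 3.61 × 1.496×10^11 m = 5.401×10^11 m.
Flux at the orbit: S = L/(4πd²) = 1.27×10^25/(4π·(5.40×10^11)²) = 3.465 W/m².
Unperturbed T_e = [3.465·(1−0.19)/(4σ)]^¼ = 59.31 K.
TOA radiative forcing: ΔF = (1−α)ΔS/4 = 0.81·(-0.17)/4 = -0.03443 W/m².
The Planck feedback parameter is 4σT_e³ = 0.04732 W/m²/K.
Hence the no-feedback warming is ΔF/(4σT_e³) = -0.727 K.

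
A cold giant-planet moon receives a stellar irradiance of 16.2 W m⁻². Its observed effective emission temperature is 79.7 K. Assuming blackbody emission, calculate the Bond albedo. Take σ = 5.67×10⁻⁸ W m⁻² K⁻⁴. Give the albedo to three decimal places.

From σT⁴ = S(1−α)/4 we invert for α: 1−α = 4σT⁴/S.
4σT⁴ = 4·5.67×10⁻⁸·(79.7)⁴ = 9.151 W m⁻².
Hence α = 1 − 9.151/16.20 = 0.4351.

0.435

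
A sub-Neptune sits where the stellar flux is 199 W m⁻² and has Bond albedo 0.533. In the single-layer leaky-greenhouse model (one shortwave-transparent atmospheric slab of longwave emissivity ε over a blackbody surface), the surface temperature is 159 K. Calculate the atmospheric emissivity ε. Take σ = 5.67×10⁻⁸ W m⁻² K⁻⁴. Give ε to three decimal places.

First, T_e = [199.0·(1−0.533)/(4σ)]^(1/4) = 142.3 K.
Inverting T_s⁴ = 2T_e⁴/(2−ε): (T_e/T_s)⁴ = 0.6411, so ε = 2(1 − 0.6411) = 0.7178.

0.718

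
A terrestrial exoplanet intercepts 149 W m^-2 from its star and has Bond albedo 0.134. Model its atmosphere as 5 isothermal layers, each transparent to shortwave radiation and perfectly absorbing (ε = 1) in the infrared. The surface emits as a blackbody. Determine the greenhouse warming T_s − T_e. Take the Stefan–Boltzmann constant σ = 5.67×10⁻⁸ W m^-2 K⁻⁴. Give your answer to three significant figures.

The effective emission temperature is T_e = [S(1−α)/(4σ)]^¼ = 154.4 K.
T_s = (N+1)^(1/4)·T_e = 241.7 K.
Warming: T_s − T_e = 87.27 K.

87.3 K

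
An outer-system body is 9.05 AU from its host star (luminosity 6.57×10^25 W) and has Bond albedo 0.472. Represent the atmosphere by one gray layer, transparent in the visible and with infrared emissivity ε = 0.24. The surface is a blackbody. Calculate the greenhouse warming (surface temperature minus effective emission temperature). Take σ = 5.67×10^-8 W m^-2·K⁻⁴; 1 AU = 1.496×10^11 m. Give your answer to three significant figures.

1.65 K

d = 9.05 × 1.496×10^11 m = 1.354×10^12 m.
Spreading L over a sphere of radius d: S = 6.57×10^25/(4π·1.35×10^12²) = 2.852 W m^-2.
At the top of the atmosphere, σT_e⁴ = S(1−α)/4 = 0.3765 W m^-2, giving T_e = 50.76 K.
The surface balance (absorbed SW + ε·downward IR = σT_s⁴) with T_a⁴ = T_s⁴/2 reduces to T_s = T_e·[2/(2−ε)]^¼ = 52.41 K.
Greenhouse warming: T_s − T_e = 1.648 K.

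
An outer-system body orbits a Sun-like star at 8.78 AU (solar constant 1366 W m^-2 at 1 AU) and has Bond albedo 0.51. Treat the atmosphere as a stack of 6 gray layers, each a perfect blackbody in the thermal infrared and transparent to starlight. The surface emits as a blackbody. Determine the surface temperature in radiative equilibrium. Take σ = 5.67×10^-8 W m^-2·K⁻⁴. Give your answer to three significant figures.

Flux at the orbit: S = 1366/(8.78)² = 17.72 W m^-2.
The effective emission temperature is T_e = [S(1−α)/(4σ)]^¼ = 78.66 K.
Layer-by-layer balance gives σT_s⁴ = (N+1)σT_e⁴, so T_s = 7^¼·78.66 = 127.9 K.

128 kelvin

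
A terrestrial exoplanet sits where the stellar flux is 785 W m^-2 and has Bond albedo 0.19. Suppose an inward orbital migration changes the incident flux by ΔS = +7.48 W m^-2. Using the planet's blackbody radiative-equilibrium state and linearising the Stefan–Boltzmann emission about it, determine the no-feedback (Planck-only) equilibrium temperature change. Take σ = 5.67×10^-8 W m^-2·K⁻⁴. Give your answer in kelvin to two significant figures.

The baseline emission temperature is T_e = 230.1 K.
ΔF = Δ[S(1−α)]/4 = (1−0.19)·+7.48/4 = 1.515 W m^-2.
The Planck feedback parameter is 4σT_e³ = 2.763 W m^-2/K.
So ΔT₀ = 1.515/2.763 = 0.548 K.

0.55 K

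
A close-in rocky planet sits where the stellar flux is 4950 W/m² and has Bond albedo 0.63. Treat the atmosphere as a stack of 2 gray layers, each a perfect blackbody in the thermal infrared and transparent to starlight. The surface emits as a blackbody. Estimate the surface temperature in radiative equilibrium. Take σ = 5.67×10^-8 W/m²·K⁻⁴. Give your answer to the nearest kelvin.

The effective emission temperature is T_e = [S(1−α)/(4σ)]^¼ = 299.8 K.
For an N-layer opaque stack, T_s⁴ = (N+1)T_e⁴, hence T_s = (3)^(1/4)×299.8 K = 394.5 K.

395 kelvin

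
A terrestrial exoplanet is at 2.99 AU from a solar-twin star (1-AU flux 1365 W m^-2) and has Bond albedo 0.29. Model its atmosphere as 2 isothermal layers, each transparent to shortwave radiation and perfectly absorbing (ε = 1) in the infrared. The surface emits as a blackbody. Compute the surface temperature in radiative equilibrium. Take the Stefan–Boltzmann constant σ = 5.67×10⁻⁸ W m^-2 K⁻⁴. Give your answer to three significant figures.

195 K

Flux at the orbit: S = 1365/(2.99)² = 152.7 W m^-2.
OLR = S(1−α)/4 = 27.10 W m^-2; the top layer radiates at T_e = 147.9 K.
With N = 2 opaque layers, T_s = (N+1)^(1/4)·T_e = 3^(1/4)·147.9 = 194.6 K.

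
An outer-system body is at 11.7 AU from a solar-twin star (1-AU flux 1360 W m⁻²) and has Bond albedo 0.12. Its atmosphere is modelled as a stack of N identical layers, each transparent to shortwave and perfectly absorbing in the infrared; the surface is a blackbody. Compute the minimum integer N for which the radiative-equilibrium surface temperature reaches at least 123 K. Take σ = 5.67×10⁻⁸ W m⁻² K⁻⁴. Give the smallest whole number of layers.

5

Irradiance scales as 1/d², so S = 1360 W m⁻² × (1/11.7)² = 9.935 W m⁻².
OLR = S(1−α)/4 = 2.186 W m⁻²; the top layer radiates at T_e = 78.80 K.
Since T_s⁴ = (N+1)T_e⁴, we need N ≥ (T_s/T_e)⁴ − 1 = 4.938.
The minimum whole number is N = 5.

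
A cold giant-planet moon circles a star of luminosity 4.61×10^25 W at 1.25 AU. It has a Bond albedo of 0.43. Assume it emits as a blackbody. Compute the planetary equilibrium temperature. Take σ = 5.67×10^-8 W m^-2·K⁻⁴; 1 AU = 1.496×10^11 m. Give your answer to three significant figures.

Orbital distance: d = 1.25 AU = 1.870×10^11 m.
Spreading L over a sphere of radius d: S = 4.61×10^25/(4π·1.87×10^11²) = 104.9 W m^-2.
The planet absorbs (1−α)S over its disc πR² and re-emits over 4πR², so the mean absorbed flux is (1−0.43)·104.9/4 = 14.95 W m^-2.
Set σT⁴ = 14.95 → T = (14.95/σ)^(1/4) = 127.4 K.

127 kelvin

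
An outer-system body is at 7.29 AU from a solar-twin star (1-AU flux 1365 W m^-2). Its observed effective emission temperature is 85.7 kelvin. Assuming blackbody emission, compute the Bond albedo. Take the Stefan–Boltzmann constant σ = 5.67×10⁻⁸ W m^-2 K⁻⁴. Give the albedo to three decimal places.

Flux at the orbit: S = 1365/(7.29)² = 25.68 W m^-2.
Rearranging the radiative balance, α = 1 − 4σT⁴/S.
4σT⁴ = 4·5.67×10⁻⁸·(85.7)⁴ = 12.23 W m^-2.
Hence α = 1 − 12.23/25.68 = 0.5237.

0.524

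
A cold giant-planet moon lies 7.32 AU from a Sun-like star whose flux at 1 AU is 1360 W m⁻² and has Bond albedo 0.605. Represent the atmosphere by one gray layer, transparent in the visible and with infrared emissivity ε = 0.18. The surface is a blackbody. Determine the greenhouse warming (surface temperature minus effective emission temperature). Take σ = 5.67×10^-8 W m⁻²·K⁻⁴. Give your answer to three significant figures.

1.95 K

Irradiance scales as 1/d², so S = 1360 W m⁻² × (1/7.32)² = 25.38 W m⁻².
The planet radiates to space at T_e = [S(1−α)/(4σ)]^(1/4) = 81.54 K.
The surface balance (absorbed SW + ε·downward IR = σT_s⁴) with T_a⁴ = T_s⁴/2 reduces to T_s = T_e·[2/(2−ε)]^¼ = 83.48 K.
The atmosphere warms the surface by 1.945 K.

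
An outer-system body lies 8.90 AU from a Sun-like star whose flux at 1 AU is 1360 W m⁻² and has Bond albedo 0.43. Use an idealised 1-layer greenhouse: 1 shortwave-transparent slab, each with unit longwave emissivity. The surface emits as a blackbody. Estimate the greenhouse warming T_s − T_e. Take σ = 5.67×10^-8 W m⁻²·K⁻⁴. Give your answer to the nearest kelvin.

By the inverse-square law, S = 1360/8.90² = 17.17 W m⁻².
OLR = S(1−α)/4 = 2.447 W m⁻²; the top layer radiates at T_e = 81.05 K.
Surface: T_s = (2)^¼·T_e = 96.38 K.
Warming: T_s − T_e = 15.34 K.

15 K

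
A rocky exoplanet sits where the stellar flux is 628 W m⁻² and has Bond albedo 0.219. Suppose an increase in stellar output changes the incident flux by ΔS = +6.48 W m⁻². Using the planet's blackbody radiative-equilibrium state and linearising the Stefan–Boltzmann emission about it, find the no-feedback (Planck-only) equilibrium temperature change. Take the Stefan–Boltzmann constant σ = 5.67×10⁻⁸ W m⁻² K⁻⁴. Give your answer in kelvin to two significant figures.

0.56 K

Reference equilibrium: T_e = [S(1−α)/(4σ)]^(1/4) = 215.6 K.
Only a fraction (1−α) is absorbed and it's spread over 4πR², so ΔF = (1−α)ΔS/4 = 1.265 W m⁻².
Linearising σT⁴ gives d(σT⁴)/dT = 4σT_e³ = 2.274 W m⁻² per K.
Hence the no-feedback warming is ΔF/(4σT_e³) = 0.556 K.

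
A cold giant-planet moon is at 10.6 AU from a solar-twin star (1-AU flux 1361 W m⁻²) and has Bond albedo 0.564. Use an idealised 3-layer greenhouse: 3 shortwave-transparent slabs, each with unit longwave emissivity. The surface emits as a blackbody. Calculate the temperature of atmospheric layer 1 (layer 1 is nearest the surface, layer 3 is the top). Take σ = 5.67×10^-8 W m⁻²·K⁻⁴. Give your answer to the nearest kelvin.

91 kelvin

By the inverse-square law, S = 1361/10.6² = 12.11 W m⁻².
OLR = S(1−α)/4 = 1.320 W m⁻²; the top layer radiates at T_e = 69.47 K.
Each opaque layer satisfies 2T_j⁴ = T_{j−1}⁴ + T_{j+1}⁴, giving T_k⁴ = (N+1−k)T_e⁴.
T_1 = (3)^(1/4)·69.47 = 91.42 K.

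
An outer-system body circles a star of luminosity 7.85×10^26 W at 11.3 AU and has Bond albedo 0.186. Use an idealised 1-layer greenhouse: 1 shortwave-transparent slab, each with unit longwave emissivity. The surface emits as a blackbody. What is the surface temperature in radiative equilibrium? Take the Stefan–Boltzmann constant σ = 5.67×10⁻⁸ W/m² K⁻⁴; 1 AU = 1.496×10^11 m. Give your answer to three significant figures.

112 kelvin

Orbital distance: d = 11.3 AU = 1.690×10^12 m.
S = L/(4πd²) = 21.86 W/m².
Top-of-atmosphere balance: σT_e⁴ = S(1−α)/4 = 4.448 W/m² → T_e = 94.11 K.
With N = 1 opaque layers, T_s = (N+1)^(1/4)·T_e = 2^(1/4)·94.11 = 111.9 K.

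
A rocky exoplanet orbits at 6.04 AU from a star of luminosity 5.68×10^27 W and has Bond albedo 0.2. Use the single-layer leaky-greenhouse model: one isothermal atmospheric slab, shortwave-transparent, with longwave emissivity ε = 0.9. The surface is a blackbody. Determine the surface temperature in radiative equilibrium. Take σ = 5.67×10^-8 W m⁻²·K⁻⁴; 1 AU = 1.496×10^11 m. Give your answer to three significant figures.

244 K

Orbital distance: d = 6.04 AU = 9.036×10^11 m.
Spreading L over a sphere of radius d: S = 5.68×10^27/(4π·9.04×10^11²) = 553.6 W m⁻².
The planet radiates to space at T_e = [S(1−α)/(4σ)]^(1/4) = 210.2 K.
For a single slab of emissivity ε, T_s⁴ = 2T_e⁴/(2−ε); thus T_s = 210.2·(1.818)^(1/4) = 244.1 K.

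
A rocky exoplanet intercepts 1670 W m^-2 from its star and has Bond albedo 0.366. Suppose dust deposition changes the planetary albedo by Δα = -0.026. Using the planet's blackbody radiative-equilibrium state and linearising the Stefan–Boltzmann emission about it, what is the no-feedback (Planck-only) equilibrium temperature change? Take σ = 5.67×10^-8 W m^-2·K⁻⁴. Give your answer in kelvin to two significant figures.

2.7 kelvin

Reference equilibrium: T_e = [S(1−α)/(4σ)]^(1/4) = 261.4 K.
TOA radiative forcing: ΔF = −S·Δα/4 = −1670·(-0.026)/4 = 10.85 W m^-2.
The Planck feedback parameter is 4σT_e³ = 4.051 W m^-2/K.
ΔT₀ = ΔF/λ_P = 10.85/4.051 = 2.68 K.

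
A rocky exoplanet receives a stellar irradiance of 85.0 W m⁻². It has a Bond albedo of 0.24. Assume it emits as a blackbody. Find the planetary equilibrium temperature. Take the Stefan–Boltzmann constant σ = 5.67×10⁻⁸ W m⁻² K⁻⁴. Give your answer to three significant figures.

The planet absorbs (1−α)S over its disc πR² and re-emits over 4πR², so the mean absorbed flux is (1−0.24)·85.00/4 = 16.15 W m⁻².
Set σT⁴ = 16.15 → T = (16.15/σ)^(1/4) = 129.9 K.

130 K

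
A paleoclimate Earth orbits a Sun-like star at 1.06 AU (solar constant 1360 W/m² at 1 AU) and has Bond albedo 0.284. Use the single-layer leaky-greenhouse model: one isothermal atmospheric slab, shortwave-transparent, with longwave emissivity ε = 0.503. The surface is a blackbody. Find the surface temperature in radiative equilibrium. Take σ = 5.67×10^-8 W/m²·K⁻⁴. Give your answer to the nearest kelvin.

267 kelvin

Irradiance scales as 1/d², so S = 1360 W/m² × (1/1.06)² = 1210 W/m².
Effective emission temperature (TOA balance): σT_e⁴ = S(1−α)/4 = 216.7 W/m² → T_e = 248.6 K.
Surface balance with a leaky layer gives σT_s⁴ = σT_e⁴·2/(2−ε), so T_s = T_e·[2/(2−0.503)]^(1/4) = 267.3 K.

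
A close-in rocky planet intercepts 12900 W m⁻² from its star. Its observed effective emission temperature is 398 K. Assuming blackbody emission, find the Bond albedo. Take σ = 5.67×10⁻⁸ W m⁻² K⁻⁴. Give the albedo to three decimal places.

0.559

Rearranging the radiative balance, α = 1 − 4σT⁴/S.
σT⁴ = 1423 W m⁻², so 4σT⁴ = 5691 W m⁻².
1−α = 5691/12900 = 0.4411, so α = 0.5589.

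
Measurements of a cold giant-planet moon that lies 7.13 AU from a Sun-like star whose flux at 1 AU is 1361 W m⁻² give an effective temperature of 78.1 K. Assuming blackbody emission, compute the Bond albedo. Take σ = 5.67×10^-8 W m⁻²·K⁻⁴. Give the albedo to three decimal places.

0.685

By the inverse-square law, S = 1361/7.13² = 26.77 W m⁻².
From σT⁴ = S(1−α)/4 we invert for α: 1−α = 4σT⁴/S.
4σT⁴ = 4·5.67×10⁻⁸·(78.1)⁴ = 8.438 W m⁻².
Hence α = 1 − 8.438/26.77 = 0.6848.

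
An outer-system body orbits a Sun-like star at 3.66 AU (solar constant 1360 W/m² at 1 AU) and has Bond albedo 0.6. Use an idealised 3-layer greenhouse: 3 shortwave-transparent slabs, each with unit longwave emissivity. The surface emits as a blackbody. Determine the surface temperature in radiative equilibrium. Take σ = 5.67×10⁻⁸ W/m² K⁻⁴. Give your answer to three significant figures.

Flux at the orbit: S = 1360/(3.66)² = 101.5 W/m².
Top-of-atmosphere balance: σT_e⁴ = S(1−α)/4 = 10.15 W/m² → T_e = 115.7 K.
With N = 3 opaque layers, T_s = (N+1)^(1/4)·T_e = 4^(1/4)·115.7 = 163.6 K.

164 K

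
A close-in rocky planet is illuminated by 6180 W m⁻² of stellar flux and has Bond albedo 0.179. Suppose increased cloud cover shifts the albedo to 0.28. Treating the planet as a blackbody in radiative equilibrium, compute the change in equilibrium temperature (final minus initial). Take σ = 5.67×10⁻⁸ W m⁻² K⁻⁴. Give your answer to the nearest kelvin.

-12 K

With α = 0.179, T₁ = 386.7 K.
Final:   T₂ = [S(1−0.28)/(4σ)]^(1/4) = 374.3 K.
ΔT = T₂ − T₁ = -12.49 K.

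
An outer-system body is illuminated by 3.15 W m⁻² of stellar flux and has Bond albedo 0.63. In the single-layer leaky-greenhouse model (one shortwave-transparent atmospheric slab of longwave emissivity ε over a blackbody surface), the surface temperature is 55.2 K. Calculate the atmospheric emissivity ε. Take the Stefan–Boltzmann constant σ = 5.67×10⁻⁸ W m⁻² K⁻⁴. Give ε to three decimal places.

0.893

First, T_e = [3.150·(1−0.63)/(4σ)]^(1/4) = 47.61 K.
Inverting T_s⁴ = 2T_e⁴/(2−ε): (T_e/T_s)⁴ = 0.5535, so ε = 2(1 − 0.5535) = 0.8930.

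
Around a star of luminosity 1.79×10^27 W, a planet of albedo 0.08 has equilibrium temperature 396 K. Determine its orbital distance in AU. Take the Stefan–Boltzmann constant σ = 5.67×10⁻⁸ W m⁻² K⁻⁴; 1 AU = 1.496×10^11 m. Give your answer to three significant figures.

The flux needed for this T is 4σT⁴/(1−0.08) = 6062 W m⁻².
Then d = [L/(4πS)]^(1/2) = 1.533×10^11 m, i.e. 1.025 AU.

1.02 AU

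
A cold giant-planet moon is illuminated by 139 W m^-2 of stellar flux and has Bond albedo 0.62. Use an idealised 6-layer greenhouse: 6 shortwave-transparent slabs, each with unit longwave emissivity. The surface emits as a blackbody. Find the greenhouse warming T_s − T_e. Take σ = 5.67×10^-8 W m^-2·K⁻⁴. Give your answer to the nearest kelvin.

77 K

Top-of-atmosphere balance: σT_e⁴ = S(1−α)/4 = 13.21 W m^-2 → T_e = 123.5 K.
T_s = (N+1)^(1/4)·T_e = 200.9 K.
So the greenhouse effect raises the surface by 200.9 − 123.5 = 77.40 K.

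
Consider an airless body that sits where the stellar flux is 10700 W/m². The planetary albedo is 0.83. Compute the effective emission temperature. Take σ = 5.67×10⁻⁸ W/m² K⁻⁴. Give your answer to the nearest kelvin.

Averaging over the sphere, the absorbed flux is S(1−α)/4 = 454.8 W/m².
Set σT⁴ = 454.8 → T = (454.8/σ)^(1/4) = 299.3 K.

299 K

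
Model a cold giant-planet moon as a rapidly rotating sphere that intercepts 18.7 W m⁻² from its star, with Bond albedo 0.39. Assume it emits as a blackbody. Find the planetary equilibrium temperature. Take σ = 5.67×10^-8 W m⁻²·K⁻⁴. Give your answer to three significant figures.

84.2 K

Absorbed flux (global mean): S(1−α)/4 = 18.70·0.61/4 = 2.852 W m⁻².
In equilibrium σT⁴ equals this, so T = 84.21 K.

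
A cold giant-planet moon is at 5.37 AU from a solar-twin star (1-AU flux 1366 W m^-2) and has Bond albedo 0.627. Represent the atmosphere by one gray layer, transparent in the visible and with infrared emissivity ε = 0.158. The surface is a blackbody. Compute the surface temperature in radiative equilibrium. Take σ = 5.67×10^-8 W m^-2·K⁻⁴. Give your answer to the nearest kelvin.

Irradiance scales as 1/d², so S = 1366 W m^-2 × (1/5.37)² = 47.37 W m^-2.
Effective emission temperature (TOA balance): σT_e⁴ = S(1−α)/4 = 4.417 W m^-2 → T_e = 93.95 K.
Surface balance with a leaky layer gives σT_s⁴ = σT_e⁴·2/(2−ε), so T_s = T_e·[2/(2−0.158)]^(1/4) = 95.90 K.

96 kelvin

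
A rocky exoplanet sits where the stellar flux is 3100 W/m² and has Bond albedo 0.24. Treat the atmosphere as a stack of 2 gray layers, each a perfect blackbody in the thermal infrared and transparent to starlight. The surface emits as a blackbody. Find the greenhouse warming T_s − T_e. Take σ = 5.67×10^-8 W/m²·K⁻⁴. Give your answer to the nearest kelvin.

101 K

The effective emission temperature is T_e = [S(1−α)/(4σ)]^¼ = 319.3 K.
T_s = (N+1)^(1/4)·T_e = 420.2 K.
Warming: T_s − T_e = 100.9 K.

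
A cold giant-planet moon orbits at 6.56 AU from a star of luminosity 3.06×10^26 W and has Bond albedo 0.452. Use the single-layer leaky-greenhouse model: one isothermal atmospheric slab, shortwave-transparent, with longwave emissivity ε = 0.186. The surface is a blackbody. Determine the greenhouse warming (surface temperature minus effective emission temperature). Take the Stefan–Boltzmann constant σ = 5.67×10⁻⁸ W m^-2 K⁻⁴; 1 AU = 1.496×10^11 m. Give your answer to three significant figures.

Orbital distance: d = 6.56 AU = 9.814×10^11 m.
Flux at the orbit: S = L/(4πd²) = 3.06×10^26/(4π·(9.81×10^11)²) = 25.28 W m^-2.
At the top of the atmosphere, σT_e⁴ = S(1−α)/4 = 3.464 W m^-2, giving T_e = 88.41 K.
For a single slab of emissivity ε, T_s⁴ = 2T_e⁴/(2−ε); thus T_s = 88.41·(1.103)^(1/4) = 90.59 K.
T_s − T_e = 90.59 − 88.41 = 2.184 K.

2.18 kelvin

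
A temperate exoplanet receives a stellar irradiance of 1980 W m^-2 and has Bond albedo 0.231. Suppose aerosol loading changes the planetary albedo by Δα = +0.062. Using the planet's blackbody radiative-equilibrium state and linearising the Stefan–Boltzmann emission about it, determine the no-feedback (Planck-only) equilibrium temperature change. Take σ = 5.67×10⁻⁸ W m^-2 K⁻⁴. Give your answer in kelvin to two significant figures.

Unperturbed T_e = [1980·(1−0.231)/(4σ)]^¼ = 286.2 K.
ΔF = −(S/4)Δα = −(1980/4)×(+0.062) = -30.69 W m^-2.
Linearising σT⁴ gives d(σT⁴)/dT = 4σT_e³ = 5.319 W m^-2 per K.
Hence the no-feedback warming is ΔF/(4σT_e³) = -5.77 K.

-5.8 kelvin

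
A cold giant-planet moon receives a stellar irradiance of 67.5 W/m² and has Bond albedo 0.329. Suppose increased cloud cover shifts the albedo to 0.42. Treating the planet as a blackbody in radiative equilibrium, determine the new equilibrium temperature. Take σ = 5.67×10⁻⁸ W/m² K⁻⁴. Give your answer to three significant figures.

New equilibrium: T₂ = [(1−0.42)·67.50/(4σ)]^(1/4) = 114.6 K.

115 K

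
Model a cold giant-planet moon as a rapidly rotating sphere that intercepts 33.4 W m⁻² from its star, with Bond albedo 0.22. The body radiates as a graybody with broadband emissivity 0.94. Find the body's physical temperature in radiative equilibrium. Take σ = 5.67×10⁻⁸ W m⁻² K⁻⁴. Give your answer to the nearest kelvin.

105 K

Averaging over the sphere, the absorbed flux is S(1−α)/4 = 6.513 W m⁻².
Radiative balance εσT⁴ = 6.513 gives T = [6.513/(0.94·σ)]^(1/4) = 105.1 K.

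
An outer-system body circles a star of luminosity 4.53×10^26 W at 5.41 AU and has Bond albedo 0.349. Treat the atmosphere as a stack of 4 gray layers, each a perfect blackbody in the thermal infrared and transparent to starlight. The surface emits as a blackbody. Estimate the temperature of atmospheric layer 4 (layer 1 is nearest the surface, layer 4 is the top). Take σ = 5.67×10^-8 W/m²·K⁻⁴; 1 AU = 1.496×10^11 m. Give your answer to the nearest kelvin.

d = 5.41 × 1.496×10^11 m = 8.093×10^11 m.
Spreading L over a sphere of radius d: S = 4.53×10^26/(4π·8.09×10^11²) = 55.03 W/m².
The effective emission temperature is T_e = [S(1−α)/(4σ)]^¼ = 112.1 K.
The net upward flux σT_e⁴ is constant between every pair of levels, so T_k⁴ = (N+1−k)T_e⁴.
With k = 4: T_4 = (4+1−4)^¼·112.1 K = 112.1 K.

112 K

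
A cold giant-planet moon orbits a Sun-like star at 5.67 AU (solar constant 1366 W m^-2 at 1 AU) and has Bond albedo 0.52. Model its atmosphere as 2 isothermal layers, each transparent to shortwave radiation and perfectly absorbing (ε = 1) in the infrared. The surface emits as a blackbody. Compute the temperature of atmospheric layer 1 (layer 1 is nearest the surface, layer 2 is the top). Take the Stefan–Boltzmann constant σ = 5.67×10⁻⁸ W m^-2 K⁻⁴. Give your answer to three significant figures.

116 K

Flux at the orbit: S = 1366/(5.67)² = 42.49 W m^-2.
Top-of-atmosphere balance: σT_e⁴ = S(1−α)/4 = 5.099 W m^-2 → T_e = 97.38 K.
Each opaque layer satisfies 2T_j⁴ = T_{j−1}⁴ + T_{j+1}⁴, giving T_k⁴ = (N+1−k)T_e⁴.
T_1 = (2)^(1/4)·97.38 = 115.8 K.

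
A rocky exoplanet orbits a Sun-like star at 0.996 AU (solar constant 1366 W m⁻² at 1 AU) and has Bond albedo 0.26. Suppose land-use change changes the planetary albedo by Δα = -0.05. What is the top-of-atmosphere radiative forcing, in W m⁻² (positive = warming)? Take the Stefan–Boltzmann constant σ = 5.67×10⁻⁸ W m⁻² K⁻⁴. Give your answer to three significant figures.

Flux at the orbit: S = 1366/(0.996)² = 1377 W m⁻².
ΔF = −(S/4)Δα = −(1377/4)×(-0.05) = 17.21 W m⁻².

17.2 W m⁻²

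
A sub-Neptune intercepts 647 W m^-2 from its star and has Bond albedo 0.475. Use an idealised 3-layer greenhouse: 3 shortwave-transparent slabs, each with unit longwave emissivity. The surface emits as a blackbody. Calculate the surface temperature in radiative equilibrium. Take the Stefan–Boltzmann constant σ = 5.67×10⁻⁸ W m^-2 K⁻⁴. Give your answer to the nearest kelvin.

278 K

The effective emission temperature is T_e = [S(1−α)/(4σ)]^¼ = 196.7 K.
With N = 3 opaque layers, T_s = (N+1)^(1/4)·T_e = 4^(1/4)·196.7 = 278.2 K.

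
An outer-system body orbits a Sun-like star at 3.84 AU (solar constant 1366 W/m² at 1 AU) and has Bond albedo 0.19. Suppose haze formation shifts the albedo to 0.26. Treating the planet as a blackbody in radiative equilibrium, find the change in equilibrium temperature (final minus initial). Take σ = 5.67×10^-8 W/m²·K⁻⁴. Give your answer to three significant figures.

-3.01 K

Irradiance scales as 1/d², so S = 1366 W/m² × (1/3.84)² = 92.64 W/m².
With α = 0.19, T₁ = 134.9 K.
After:  T₂ = [92.64·0.74/(4σ)]^(1/4) = 131.9 K.
Change: 131.9 − 134.9 = -3.013 K.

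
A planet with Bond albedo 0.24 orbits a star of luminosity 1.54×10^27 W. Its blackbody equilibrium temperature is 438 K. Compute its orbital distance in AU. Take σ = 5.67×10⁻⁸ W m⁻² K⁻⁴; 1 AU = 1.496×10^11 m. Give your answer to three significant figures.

The flux needed for this T is 4σT⁴/(1−0.24) = 10980 W m⁻².
Then d = [L/(4πS)]^(1/2) = 1.056×10^11 m, i.e. 0.7061 AU.

0.706 AU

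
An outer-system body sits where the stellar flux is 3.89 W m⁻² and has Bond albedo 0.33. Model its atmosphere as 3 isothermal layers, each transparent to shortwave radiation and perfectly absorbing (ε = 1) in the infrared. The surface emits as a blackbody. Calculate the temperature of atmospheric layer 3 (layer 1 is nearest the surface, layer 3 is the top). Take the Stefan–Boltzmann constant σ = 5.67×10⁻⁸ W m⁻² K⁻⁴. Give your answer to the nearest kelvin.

The effective emission temperature is T_e = [S(1−α)/(4σ)]^¼ = 58.22 K.
The net upward flux σT_e⁴ is constant between every pair of levels, so T_k⁴ = (N+1−k)T_e⁴.
T_3 = (1)^(1/4)·58.22 = 58.22 K.

58 K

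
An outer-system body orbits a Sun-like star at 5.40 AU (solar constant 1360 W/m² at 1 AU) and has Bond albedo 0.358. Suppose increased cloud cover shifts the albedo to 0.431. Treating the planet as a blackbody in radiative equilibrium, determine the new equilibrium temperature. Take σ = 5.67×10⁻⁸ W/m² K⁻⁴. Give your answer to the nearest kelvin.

104 K

Flux at the orbit: S = 1360/(5.40)² = 46.64 W/m².
With the new albedo, S(1−α₂)/4 = 6.634 W/m², so T₂ = 104.0 K.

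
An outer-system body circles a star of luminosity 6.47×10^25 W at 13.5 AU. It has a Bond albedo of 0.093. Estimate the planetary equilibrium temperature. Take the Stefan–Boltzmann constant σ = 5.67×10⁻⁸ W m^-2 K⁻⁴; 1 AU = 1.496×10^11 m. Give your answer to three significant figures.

47.4 K

d = 13.5 × 1.496×10^11 m = 2.020×10^12 m.
S = L/(4πd²) = 1.262 W m^-2.
The planet absorbs (1−α)S over its disc πR² and re-emits over 4πR², so the mean absorbed flux is (1−0.093)·1.262/4 = 0.2862 W m^-2.
Set σT⁴ = 0.2862 → T = (0.2862/σ)^(1/4) = 47.40 K.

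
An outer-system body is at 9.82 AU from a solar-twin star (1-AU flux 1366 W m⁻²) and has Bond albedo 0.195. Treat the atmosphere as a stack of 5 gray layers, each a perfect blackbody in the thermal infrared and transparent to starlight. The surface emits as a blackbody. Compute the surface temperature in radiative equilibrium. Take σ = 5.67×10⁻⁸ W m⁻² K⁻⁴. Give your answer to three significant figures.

132 K

Flux at the orbit: S = 1366/(9.82)² = 14.17 W m⁻².
Top-of-atmosphere balance: σT_e⁴ = S(1−α)/4 = 2.851 W m⁻² → T_e = 84.21 K.
With N = 5 opaque layers, T_s = (N+1)^(1/4)·T_e = 6^(1/4)·84.21 = 131.8 K.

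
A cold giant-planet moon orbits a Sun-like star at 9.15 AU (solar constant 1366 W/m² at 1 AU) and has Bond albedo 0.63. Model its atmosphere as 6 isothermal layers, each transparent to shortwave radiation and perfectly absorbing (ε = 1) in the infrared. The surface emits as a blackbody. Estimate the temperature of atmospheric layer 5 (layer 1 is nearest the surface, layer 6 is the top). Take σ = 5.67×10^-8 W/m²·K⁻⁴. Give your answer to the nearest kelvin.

Flux at the orbit: S = 1366/(9.15)² = 16.32 W/m².
The effective emission temperature is T_e = [S(1−α)/(4σ)]^¼ = 71.83 K.
Each opaque layer satisfies 2T_j⁴ = T_{j−1}⁴ + T_{j+1}⁴, giving T_k⁴ = (N+1−k)T_e⁴.
With k = 5: T_5 = (6+1−5)^¼·71.83 K = 85.42 K.

85 K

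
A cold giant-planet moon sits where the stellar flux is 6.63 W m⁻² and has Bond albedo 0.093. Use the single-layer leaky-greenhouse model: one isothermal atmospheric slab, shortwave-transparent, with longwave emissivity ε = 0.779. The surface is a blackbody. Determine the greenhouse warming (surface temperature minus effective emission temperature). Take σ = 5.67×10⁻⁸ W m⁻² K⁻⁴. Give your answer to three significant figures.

9.42 kelvin

Effective emission temperature (TOA balance): σT_e⁴ = S(1−α)/4 = 1.503 W m⁻² → T_e = 71.76 K.
For a single slab of emissivity ε, T_s⁴ = 2T_e⁴/(2−ε); thus T_s = 71.76·(1.638)^(1/4) = 81.18 K.
Greenhouse warming: T_s − T_e = 9.422 K.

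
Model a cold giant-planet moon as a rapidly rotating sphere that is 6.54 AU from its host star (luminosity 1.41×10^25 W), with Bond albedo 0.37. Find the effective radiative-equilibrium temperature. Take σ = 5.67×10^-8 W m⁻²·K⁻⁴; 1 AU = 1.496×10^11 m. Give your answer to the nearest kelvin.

d = 6.54 × 1.496×10^11 m = 9.784×10^11 m.
S = L/(4πd²) = 1.172 W m⁻².
The planet absorbs (1−α)S over its disc πR² and re-emits over 4πR², so the mean absorbed flux is (1−0.37)·1.172/4 = 0.1846 W m⁻².
Set σT⁴ = 0.1846 → T = (0.1846/σ)^(1/4) = 42.48 K.

42 K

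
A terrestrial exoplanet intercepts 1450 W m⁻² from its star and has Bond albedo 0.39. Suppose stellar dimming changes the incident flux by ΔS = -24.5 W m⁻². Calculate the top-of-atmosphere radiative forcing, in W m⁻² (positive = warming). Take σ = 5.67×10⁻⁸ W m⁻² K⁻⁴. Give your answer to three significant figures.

TOA radiative forcing: ΔF = (1−α)ΔS/4 = 0.61·(-24.5)/4 = -3.736 W m⁻².

-3.74 W m⁻²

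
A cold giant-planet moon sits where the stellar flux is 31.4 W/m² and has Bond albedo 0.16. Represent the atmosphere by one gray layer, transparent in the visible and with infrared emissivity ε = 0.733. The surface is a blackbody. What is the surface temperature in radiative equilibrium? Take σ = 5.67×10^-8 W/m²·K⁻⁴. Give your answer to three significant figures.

At the top of the atmosphere, σT_e⁴ = S(1−α)/4 = 6.594 W/m², giving T_e = 103.8 K.
For a single slab of emissivity ε, T_s⁴ = 2T_e⁴/(2−ε); thus T_s = 103.8·(1.579)^(1/4) = 116.4 K.

116 kelvin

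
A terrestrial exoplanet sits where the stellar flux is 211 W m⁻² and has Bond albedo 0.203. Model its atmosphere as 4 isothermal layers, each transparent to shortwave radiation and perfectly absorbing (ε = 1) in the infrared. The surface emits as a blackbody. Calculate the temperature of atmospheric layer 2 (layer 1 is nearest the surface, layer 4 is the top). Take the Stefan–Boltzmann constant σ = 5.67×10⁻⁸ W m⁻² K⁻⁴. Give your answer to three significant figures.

217 K

OLR = S(1−α)/4 = 42.04 W m⁻²; the top layer radiates at T_e = 165.0 K.
The net upward flux σT_e⁴ is constant between every pair of levels, so T_k⁴ = (N+1−k)T_e⁴.
With k = 2: T_2 = (4+1−2)^¼·165.0 K = 217.2 K.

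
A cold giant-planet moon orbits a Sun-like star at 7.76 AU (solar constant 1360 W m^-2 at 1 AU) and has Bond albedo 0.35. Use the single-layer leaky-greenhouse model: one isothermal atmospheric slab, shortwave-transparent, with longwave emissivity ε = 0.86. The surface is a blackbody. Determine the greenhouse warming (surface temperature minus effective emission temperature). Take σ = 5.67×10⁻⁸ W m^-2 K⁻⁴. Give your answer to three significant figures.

Irradiance scales as 1/d², so S = 1360 W m^-2 × (1/7.76)² = 22.58 W m^-2.
The planet radiates to space at T_e = [S(1−α)/(4σ)]^(1/4) = 89.70 K.
For a single slab of emissivity ε, T_s⁴ = 2T_e⁴/(2−ε); thus T_s = 89.70·(1.754)^(1/4) = 103.2 K.
The atmosphere warms the surface by 13.53 K.

13.5 K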